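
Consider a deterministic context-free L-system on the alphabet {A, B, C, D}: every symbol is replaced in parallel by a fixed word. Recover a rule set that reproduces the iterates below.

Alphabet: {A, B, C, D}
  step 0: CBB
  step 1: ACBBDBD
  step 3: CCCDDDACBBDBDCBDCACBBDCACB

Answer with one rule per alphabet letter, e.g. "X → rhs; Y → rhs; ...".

  step 0 ⇒ step 1: CBB ⇒ ACB·BD·BD
    B ↦ BD
    C ↦ ACB
    A ↦ DDD  (constrained at step 1)
    D ↦ C  (constrained at step 1)

A->DDD, B->BD, C->ACB, D->C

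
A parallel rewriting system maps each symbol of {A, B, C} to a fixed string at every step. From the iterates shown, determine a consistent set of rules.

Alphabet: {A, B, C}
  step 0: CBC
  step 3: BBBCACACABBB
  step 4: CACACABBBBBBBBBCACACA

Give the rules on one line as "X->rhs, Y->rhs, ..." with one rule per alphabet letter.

  step 3 ⇒ step 4: BBBCACACABBB ⇒ CA·CA·CA·B·BB·B·BB·B·BB·CA·CA·CA
    A ↦ BB
    B ↦ CA
    C ↦ B

A->BB, B->CA, C->B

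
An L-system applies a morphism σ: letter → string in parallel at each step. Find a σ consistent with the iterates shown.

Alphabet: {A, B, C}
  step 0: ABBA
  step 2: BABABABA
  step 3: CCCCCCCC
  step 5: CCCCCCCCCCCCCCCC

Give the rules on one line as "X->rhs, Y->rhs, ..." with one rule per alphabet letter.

A->C, B->C, C->BA

  step 2 ⇒ step 3: BABABABA ⇒ C·C·C·C·C·C·C·C
    A ↦ C
    B ↦ C
    C ↦ BA  (constrained at step 3)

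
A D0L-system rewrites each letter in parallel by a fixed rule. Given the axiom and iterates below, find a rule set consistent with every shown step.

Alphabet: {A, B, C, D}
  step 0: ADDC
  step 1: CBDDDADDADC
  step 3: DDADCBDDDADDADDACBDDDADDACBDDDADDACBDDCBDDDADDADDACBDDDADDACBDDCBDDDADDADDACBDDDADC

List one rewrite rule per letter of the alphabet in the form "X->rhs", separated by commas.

  step 0 ⇒ step 1: ADDC ⇒ CBD·DDA·DDA·DC
    A ↦ CBD
    C ↦ DC
    D ↦ DDA
    B ↦ BD  (constrained at step 1)

A->CBD, B->BD, C->DC, D->DDA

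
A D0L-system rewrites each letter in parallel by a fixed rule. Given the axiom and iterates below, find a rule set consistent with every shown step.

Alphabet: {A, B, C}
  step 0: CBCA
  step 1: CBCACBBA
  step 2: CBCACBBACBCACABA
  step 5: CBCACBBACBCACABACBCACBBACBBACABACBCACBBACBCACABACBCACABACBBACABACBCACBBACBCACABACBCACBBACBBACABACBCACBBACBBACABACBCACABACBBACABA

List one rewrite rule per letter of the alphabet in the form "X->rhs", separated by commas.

A->BA, B->CA, C->CB

  step 1 ⇒ step 2: CBCACBBA ⇒ CB·CA·CB·BA·CB·CA·CA·BA
    A ↦ BA
    B ↦ CA
    C ↦ CB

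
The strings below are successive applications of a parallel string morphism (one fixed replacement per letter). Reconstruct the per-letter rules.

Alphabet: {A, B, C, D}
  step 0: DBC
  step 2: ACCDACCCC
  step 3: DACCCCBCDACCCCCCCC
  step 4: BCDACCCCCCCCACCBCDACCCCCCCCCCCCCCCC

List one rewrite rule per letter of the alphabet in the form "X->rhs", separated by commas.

  step 3 ⇒ step 4: DACCCCBCDACCCCCCCC ⇒ BC·DA·CC·CC·CC·CC·A·CC·BC·DA·CC·CC·CC·CC·CC·CC·CC·CC
    A ↦ DA
    B ↦ A
    C ↦ CC
    D ↦ BC

A->DA, B->A, C->CC, D->BC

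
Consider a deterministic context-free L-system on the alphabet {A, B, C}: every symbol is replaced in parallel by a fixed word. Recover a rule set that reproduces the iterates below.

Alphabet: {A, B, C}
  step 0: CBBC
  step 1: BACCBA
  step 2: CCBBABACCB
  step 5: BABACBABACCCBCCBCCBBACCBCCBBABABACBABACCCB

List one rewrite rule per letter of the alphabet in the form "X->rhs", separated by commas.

  step 1 ⇒ step 2: BACCBA ⇒ C·CB·BA·BA·C·CB
    A ↦ CB
    B ↦ C
    C ↦ BA

A->CB, B->C, C->BA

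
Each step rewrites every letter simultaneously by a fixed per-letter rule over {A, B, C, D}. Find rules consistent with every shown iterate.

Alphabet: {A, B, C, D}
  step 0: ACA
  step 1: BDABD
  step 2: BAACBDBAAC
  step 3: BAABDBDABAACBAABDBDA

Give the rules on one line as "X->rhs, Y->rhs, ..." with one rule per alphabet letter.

  step 2 ⇒ step 3: BAACBDBAAC ⇒ BAA·BD·BD·A·BAA·C·BAA·BD·BD·A
    A ↦ BD
    B ↦ BAA
    C ↦ A
    D ↦ C

A->BD, B->BAA, C->A, D->C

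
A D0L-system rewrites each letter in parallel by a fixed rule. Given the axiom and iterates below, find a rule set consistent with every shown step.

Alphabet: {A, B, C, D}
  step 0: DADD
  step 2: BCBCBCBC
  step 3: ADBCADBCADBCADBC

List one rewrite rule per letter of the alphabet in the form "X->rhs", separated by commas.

  step 2 ⇒ step 3: BCBCBCBC ⇒ AD·BC·AD·BC·AD·BC·AD·BC
    B ↦ AD
    C ↦ BC
    A ↦ C  (constrained at step 0)
    D ↦ C  (constrained at step 0)

A->C, B->AD, C->BC, D->C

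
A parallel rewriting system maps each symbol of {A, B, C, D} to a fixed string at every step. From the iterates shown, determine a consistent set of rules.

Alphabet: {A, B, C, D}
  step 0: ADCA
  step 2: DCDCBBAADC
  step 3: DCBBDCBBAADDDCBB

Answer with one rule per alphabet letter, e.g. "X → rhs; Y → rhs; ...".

A->D, B->A, C->BB, D->DC

  step 2 ⇒ step 3: DCDCBBAADC ⇒ DC·BB·DC·BB·A·A·D·D·DC·BB
    A ↦ D
    B ↦ A
    C ↦ BB
    D ↦ DC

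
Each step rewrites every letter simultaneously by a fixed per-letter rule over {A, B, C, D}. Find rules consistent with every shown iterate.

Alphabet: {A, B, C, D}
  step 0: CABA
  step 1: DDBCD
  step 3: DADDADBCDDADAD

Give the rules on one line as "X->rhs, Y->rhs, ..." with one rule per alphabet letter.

A->D, B->BC, C->D, D->DA

  step 0 ⇒ step 1: CABA ⇒ D·D·BC·D
    A ↦ D
    B ↦ BC
    C ↦ D
    D ↦ DA  (constrained at step 1)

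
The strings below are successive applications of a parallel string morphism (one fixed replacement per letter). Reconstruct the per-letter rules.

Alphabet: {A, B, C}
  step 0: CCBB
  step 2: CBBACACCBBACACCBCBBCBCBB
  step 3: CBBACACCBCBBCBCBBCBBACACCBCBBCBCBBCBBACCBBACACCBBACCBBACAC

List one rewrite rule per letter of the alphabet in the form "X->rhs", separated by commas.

A->CB, B->AC, C->CBB

  step 2 ⇒ step 3: CBBACACCBBACACCBCBBCBCBB ⇒ CBB·AC·AC·CB·CBB·CB·CBB·CBB·AC·AC·CB·CBB·CB·CBB·CBB·AC·CBB·AC·AC·CBB·AC·CBB·AC·AC
    A ↦ CB
    B ↦ AC
    C ↦ CBB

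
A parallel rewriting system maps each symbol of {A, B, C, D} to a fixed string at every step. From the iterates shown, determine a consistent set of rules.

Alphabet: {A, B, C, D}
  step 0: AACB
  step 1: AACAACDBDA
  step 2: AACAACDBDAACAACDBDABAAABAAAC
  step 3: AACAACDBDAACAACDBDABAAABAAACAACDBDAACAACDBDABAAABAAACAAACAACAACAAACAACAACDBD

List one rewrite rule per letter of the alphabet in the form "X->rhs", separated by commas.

A->AAC, B->A, C->DBD, D->ABA

  step 2 ⇒ step 3: AACAACDBDAACAACDBDABAAABAAAC ⇒ AAC·AAC·DBD·AAC·AAC·DBD·ABA·A·ABA·AAC·AAC·DBD·AAC·AAC·DBD·ABA·A·ABA·AAC·A·AAC·AAC·AAC·A·AAC·AAC·AAC·DBD
    A ↦ AAC
    B ↦ A
    C ↦ DBD
    D ↦ ABA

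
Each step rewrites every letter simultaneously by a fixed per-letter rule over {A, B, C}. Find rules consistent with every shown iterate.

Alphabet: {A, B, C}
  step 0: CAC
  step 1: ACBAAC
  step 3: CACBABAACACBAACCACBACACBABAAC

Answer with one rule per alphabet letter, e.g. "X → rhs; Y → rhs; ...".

  step 0 ⇒ step 1: CAC ⇒ AC·BA·AC
    A ↦ BA
    C ↦ AC
    B ↦ CAC  (constrained at step 1)

A->BA, B->CAC, C->AC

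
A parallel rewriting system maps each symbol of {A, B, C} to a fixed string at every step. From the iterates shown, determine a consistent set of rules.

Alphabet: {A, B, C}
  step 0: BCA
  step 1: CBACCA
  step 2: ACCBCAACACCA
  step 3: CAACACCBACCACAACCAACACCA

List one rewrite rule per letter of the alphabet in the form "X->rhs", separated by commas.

A->CA, B->CB, C->AC

  step 2 ⇒ step 3: ACCBCAACACCA ⇒ CA·AC·AC·CB·AC·CA·CA·AC·CA·AC·AC·CA
    A ↦ CA
    B ↦ CB
    C ↦ AC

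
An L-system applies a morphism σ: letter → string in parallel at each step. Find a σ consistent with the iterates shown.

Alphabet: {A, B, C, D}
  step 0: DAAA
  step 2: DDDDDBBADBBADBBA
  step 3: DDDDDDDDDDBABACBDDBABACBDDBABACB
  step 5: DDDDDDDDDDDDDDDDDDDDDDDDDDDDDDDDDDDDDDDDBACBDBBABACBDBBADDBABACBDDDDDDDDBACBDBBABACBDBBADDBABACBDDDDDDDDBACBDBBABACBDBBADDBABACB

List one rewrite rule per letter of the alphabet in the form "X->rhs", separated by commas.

A->CB, B->BA, C->DB, D->DD

  step 2 ⇒ step 3: DDDDDBBADBBADBBA ⇒ DD·DD·DD·DD·DD·BA·BA·CB·DD·BA·BA·CB·DD·BA·BA·CB
    A ↦ CB
    B ↦ BA
    D ↦ DD
    C ↦ DB  (constrained at step 3)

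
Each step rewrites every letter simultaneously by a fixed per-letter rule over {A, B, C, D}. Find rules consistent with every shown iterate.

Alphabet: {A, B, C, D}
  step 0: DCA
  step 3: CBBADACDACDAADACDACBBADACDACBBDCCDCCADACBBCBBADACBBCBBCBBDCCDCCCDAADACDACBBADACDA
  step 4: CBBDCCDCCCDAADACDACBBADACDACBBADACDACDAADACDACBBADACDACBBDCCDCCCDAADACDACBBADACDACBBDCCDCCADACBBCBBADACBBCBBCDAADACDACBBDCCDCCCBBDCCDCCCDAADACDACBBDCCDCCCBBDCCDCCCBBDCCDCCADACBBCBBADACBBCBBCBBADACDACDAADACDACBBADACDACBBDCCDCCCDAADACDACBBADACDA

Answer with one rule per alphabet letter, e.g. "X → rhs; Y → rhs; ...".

A->CDA, B->DCC, C->CBB, D->ADA

  step 3 ⇒ step 4: CBBADACDACDAADACDACBBADACDACBBDCCDCCADACBBCBBADACBBCBBCBBDCCDCCCDAADACDACBBADACDA ⇒ CBB·DCC·DCC·CDA·ADA·CDA·CBB·ADA·CDA·CBB·ADA·CDA·CDA·ADA·CDA·CBB·ADA·CDA·CBB·DCC·DCC·CDA·ADA·CDA·CBB·ADA·CDA·CBB·DCC·DCC·ADA·CBB·CBB·ADA·CBB·CBB·CDA·ADA·CDA·CBB·DCC·DCC·CBB·DCC·DCC·CDA·ADA·CDA·CBB·DCC·DCC·CBB·DCC·DCC·CBB·DCC·DCC·ADA·CBB·CBB·ADA·CBB·CBB·CBB·ADA·CDA·CDA·ADA·CDA·CBB·ADA·CDA·CBB·DCC·DCC·CDA·ADA·CDA·CBB·ADA·CDA
    A ↦ CDA
    B ↦ DCC
    C ↦ CBB
    D ↦ ADA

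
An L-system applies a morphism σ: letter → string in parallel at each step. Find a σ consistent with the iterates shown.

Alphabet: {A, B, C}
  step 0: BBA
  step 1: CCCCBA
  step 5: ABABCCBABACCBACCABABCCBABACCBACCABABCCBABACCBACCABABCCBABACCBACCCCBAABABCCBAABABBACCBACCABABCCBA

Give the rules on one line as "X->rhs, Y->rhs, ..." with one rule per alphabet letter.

  step 0 ⇒ step 1: BBA ⇒ CC·CC·BA
    A ↦ BA
    B ↦ CC
    C ↦ AB  (constrained at step 1)

A->BA, B->CC, C->AB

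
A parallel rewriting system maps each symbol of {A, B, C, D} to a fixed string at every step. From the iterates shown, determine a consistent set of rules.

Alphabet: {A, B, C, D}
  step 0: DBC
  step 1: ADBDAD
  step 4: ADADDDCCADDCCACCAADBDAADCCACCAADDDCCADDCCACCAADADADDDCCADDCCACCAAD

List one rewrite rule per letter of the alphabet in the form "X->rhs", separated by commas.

  step 0 ⇒ step 1: DBC ⇒ AD·BDA·D
    B ↦ BDA
    C ↦ D
    D ↦ AD
    A ↦ CCA  (constrained at step 1)

A->CCA, B->BDA, C->D, D->AD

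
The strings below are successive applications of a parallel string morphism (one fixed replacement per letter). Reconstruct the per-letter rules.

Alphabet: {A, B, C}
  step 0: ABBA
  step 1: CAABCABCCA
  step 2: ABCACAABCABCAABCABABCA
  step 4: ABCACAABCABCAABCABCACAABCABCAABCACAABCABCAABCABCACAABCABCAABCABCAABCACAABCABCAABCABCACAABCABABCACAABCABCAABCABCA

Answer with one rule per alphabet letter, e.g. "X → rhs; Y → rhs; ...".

A->CA, B->ABC, C->AB

  step 1 ⇒ step 2: CAABCABCCA ⇒ AB·CA·CA·ABC·AB·CA·ABC·AB·AB·CA
    A ↦ CA
    B ↦ ABC
    C ↦ AB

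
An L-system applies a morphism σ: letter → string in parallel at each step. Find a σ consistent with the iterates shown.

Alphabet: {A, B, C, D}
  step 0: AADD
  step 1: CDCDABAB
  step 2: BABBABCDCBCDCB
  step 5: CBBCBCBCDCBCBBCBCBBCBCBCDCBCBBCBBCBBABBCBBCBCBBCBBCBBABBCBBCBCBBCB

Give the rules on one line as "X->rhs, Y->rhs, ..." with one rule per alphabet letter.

  step 1 ⇒ step 2: CDCDABAB ⇒ B·AB·B·AB·CD·CB·CD·CB
    A ↦ CD
    B ↦ CB
    C ↦ B
    D ↦ AB

A->CD, B->CB, C->B, D->AB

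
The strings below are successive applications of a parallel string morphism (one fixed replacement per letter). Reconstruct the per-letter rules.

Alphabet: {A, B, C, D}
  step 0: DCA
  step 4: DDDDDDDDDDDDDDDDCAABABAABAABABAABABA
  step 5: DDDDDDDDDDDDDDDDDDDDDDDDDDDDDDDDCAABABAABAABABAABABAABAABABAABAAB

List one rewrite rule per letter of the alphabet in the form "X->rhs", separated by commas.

A->AB, B->A, C->CA, D->DD

  step 4 ⇒ step 5: DDDDDDDDDDDDDDDDCAABABAABAABABAABABA ⇒ DD·DD·DD·DD·DD·DD·DD·DD·DD·DD·DD·DD·DD·DD·DD·DD·CA·AB·AB·A·AB·A·AB·AB·A·AB·AB·A·AB·A·AB·AB·A·AB·A·AB
    A ↦ AB
    B ↦ A
    C ↦ CA
    D ↦ DD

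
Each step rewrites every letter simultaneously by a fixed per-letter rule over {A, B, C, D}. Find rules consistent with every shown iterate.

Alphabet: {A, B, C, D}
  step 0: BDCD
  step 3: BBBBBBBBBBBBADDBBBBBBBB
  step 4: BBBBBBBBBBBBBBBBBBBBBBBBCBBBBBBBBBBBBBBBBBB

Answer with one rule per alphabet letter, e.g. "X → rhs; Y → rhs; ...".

  step 3 ⇒ step 4: BBBBBBBBBBBBADDBBBBBBBB ⇒ BB·BB·BB·BB·BB·BB·BB·BB·BB·BB·BB·BB·C·B·B·BB·BB·BB·BB·BB·BB·BB·BB
    A ↦ C
    B ↦ BB
    D ↦ B
    C ↦ ADD  (constrained at step 0)

A->C, B->BB, C->ADD, D->B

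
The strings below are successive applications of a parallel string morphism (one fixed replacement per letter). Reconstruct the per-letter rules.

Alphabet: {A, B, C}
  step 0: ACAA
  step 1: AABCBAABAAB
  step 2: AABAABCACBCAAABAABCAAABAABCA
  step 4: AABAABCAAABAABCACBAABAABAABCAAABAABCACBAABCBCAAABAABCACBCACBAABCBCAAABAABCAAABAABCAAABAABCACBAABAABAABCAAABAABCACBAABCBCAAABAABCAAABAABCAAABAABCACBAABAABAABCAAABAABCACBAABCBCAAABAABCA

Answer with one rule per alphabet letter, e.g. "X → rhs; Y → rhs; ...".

  step 1 ⇒ step 2: AABCBAABAAB ⇒ AAB·AAB·CA·CB·CA·AAB·AAB·CA·AAB·AAB·CA
    A ↦ AAB
    B ↦ CA
    C ↦ CB

A->AAB, B->CA, C->CB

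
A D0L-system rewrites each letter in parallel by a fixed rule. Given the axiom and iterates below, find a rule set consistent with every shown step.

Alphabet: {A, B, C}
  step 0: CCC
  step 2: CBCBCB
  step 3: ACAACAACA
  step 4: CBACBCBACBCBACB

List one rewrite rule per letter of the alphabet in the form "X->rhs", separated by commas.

A->CB, B->CA, C->A

  step 3 ⇒ step 4: ACAACAACA ⇒ CB·A·CB·CB·A·CB·CB·A·CB
    A ↦ CB
    C ↦ A
  step 2 ⇒ step 3: CBCBCB ⇒ A·CA·A·CA·A·CA
    B ↦ CA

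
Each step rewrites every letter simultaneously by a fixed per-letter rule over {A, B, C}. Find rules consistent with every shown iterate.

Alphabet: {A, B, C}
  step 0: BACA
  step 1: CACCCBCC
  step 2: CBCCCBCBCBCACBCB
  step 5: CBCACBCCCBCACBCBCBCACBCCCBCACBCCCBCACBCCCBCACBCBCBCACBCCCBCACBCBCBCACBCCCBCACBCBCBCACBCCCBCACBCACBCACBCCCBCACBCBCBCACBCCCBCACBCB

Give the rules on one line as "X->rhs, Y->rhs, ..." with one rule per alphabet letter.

  step 1 ⇒ step 2: CACCCBCC ⇒ CB·CC·CB·CB·CB·CA·CB·CB
    A ↦ CC
    B ↦ CA
    C ↦ CB

A->CC, B->CA, C->CB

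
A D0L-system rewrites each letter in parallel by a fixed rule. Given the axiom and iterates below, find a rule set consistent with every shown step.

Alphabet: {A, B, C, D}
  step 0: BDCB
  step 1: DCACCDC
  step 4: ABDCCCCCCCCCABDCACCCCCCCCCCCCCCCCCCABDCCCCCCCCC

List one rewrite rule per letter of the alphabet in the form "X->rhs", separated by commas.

  step 0 ⇒ step 1: BDCB ⇒ DC·A·CC·DC
    B ↦ DC
    C ↦ CC
    D ↦ A
    A ↦ AB  (constrained at step 1)

A->AB, B->DC, C->CC, D->A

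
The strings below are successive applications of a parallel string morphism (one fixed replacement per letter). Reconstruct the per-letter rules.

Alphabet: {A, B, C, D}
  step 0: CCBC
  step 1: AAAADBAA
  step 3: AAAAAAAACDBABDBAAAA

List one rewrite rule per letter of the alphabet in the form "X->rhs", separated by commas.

A->C, B->DB, C->AA, D->AB

  step 0 ⇒ step 1: CCBC ⇒ AA·AA·DB·AA
    B ↦ DB
    C ↦ AA
    A ↦ C  (constrained at step 1)
    D ↦ AB  (constrained at step 1)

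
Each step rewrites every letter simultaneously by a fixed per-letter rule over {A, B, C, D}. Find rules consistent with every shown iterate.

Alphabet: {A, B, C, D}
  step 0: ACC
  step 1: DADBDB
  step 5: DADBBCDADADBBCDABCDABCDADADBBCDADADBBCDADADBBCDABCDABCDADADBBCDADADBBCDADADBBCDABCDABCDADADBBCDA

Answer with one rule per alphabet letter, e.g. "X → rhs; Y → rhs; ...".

  step 0 ⇒ step 1: ACC ⇒ DA·DB·DB
    A ↦ DA
    C ↦ DB
    B ↦ DA  (constrained at step 1)
    D ↦ BC  (constrained at step 1)

A->DA, B->DA, C->DB, D->BC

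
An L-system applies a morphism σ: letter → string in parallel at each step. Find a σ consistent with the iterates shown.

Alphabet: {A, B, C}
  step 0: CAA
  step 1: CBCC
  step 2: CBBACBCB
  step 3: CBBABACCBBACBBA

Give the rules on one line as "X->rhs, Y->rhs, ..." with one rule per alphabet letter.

  step 2 ⇒ step 3: CBBACBCB ⇒ CB·BA·BA·C·CB·BA·CB·BA
    A ↦ C
    B ↦ BA
    C ↦ CB

A->C, B->BA, C->CB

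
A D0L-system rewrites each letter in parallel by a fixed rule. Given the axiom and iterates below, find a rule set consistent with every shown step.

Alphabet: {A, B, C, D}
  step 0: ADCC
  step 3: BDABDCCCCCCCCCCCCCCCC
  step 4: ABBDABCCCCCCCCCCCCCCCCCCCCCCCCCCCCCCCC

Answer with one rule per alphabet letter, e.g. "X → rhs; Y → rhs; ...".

  step 3 ⇒ step 4: BDABDCCCCCCCCCCCCCCCC ⇒ A·B·BD·A·B·CC·CC·CC·CC·CC·CC·CC·CC·CC·CC·CC·CC·CC·CC·CC·CC
    A ↦ BD
    B ↦ A
    C ↦ CC
    D ↦ B

A->BD, B->A, C->CC, D->B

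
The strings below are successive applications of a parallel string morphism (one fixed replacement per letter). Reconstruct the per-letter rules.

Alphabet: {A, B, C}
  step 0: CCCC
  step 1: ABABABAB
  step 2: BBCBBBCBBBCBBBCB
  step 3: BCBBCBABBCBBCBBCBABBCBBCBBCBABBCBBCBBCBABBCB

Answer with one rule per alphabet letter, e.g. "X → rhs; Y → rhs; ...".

  step 2 ⇒ step 3: BBCBBBCBBBCBBBCB ⇒ BCB·BCB·AB·BCB·BCB·BCB·AB·BCB·BCB·BCB·AB·BCB·BCB·BCB·AB·BCB
    B ↦ BCB
    C ↦ AB
  step 1 ⇒ step 2: ABABABAB ⇒ B·BCB·B·BCB·B·BCB·B·BCB
    A ↦ B

A->B, B->BCB, C->AB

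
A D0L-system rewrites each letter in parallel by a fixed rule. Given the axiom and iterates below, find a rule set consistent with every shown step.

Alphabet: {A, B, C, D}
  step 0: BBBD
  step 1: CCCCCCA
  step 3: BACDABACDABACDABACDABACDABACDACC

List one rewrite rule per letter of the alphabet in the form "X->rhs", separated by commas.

  step 0 ⇒ step 1: BBBD ⇒ CC·CC·CC·A
    B ↦ CC
    D ↦ A
    A ↦ B  (constrained at step 1)
    C ↦ ACD  (constrained at step 1)

A->B, B->CC, C->ACD, D->A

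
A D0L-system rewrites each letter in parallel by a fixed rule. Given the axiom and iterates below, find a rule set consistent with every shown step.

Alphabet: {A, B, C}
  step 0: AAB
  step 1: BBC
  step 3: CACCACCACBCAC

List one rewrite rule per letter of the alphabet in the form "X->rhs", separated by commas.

A->B, B->C, C->CAC

  step 0 ⇒ step 1: AAB ⇒ B·B·C
    A ↦ B
    B ↦ C
    C ↦ CAC  (constrained at step 1)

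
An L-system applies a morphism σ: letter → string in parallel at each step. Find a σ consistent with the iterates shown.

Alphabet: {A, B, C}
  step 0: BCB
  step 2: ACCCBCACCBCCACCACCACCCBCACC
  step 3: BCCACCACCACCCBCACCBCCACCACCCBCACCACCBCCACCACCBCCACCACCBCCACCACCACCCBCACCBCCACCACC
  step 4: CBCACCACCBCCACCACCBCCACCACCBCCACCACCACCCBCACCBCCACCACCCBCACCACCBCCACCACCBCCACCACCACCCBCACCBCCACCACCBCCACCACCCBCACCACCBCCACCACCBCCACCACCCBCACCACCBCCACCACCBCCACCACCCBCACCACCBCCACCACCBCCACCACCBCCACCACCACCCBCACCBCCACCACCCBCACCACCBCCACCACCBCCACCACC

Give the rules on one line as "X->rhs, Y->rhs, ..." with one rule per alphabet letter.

A->BCC, B->CBC, C->ACC

  step 3 ⇒ step 4: BCCACCACCACCCBCACCBCCACCACCCBCACCACCBCCACCACCBCCACCACCBCCACCACCACCCBCACCBCCACCACC ⇒ CBC·ACC·ACC·BCC·ACC·ACC·BCC·ACC·ACC·BCC·ACC·ACC·ACC·CBC·ACC·BCC·ACC·ACC·CBC·ACC·ACC·BCC·ACC·ACC·BCC·ACC·ACC·ACC·CBC·ACC·BCC·ACC·ACC·BCC·ACC·ACC·CBC·ACC·ACC·BCC·ACC·ACC·BCC·ACC·ACC·CBC·ACC·ACC·BCC·ACC·ACC·BCC·ACC·ACC·CBC·ACC·ACC·BCC·ACC·ACC·BCC·ACC·ACC·BCC·ACC·ACC·ACC·CBC·ACC·BCC·ACC·ACC·CBC·ACC·ACC·BCC·ACC·ACC·BCC·ACC·ACC
    A ↦ BCC
    B ↦ CBC
    C ↦ ACC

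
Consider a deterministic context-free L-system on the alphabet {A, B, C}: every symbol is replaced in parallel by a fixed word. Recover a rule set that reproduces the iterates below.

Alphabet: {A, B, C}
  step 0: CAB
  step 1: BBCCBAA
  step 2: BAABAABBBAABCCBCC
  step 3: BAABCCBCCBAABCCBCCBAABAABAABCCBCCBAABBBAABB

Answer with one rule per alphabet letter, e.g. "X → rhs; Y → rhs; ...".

  step 2 ⇒ step 3: BAABAABBBAABCCBCC ⇒ BAA·BCC·BCC·BAA·BCC·BCC·BAA·BAA·BAA·BCC·BCC·BAA·B·B·BAA·B·B
    A ↦ BCC
    B ↦ BAA
    C ↦ B

A->BCC, B->BAA, C->B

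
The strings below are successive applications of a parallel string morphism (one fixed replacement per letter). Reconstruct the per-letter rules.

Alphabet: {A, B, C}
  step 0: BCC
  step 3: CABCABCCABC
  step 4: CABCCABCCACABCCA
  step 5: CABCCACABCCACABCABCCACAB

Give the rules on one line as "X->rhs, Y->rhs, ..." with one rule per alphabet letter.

A->B, B->C, C->CA

  step 4 ⇒ step 5: CABCCABCCACABCCA ⇒ CA·B·C·CA·CA·B·C·CA·CA·B·CA·B·C·CA·CA·B
    A ↦ B
    B ↦ C
    C ↦ CA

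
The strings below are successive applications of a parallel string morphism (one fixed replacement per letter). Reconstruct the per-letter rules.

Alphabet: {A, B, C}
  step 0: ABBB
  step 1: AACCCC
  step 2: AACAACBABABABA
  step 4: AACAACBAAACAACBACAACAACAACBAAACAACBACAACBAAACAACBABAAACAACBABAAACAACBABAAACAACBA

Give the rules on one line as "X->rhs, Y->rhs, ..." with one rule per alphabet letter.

A->AAC, B->C, C->BA

  step 1 ⇒ step 2: AACCCC ⇒ AAC·AAC·BA·BA·BA·BA
    A ↦ AAC
    C ↦ BA
  step 0 ⇒ step 1: ABBB ⇒ AAC·C·C·C
    B ↦ C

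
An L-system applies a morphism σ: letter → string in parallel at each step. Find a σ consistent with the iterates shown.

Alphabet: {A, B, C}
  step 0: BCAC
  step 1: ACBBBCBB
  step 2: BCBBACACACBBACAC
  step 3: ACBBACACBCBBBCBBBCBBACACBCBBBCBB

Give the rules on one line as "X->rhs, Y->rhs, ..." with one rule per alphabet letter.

  step 2 ⇒ step 3: BCBBACACACBBACAC ⇒ AC·BB·AC·AC·BC·BB·BC·BB·BC·BB·AC·AC·BC·BB·BC·BB
    A ↦ BC
    B ↦ AC
    C ↦ BB

A->BC, B->AC, C->BB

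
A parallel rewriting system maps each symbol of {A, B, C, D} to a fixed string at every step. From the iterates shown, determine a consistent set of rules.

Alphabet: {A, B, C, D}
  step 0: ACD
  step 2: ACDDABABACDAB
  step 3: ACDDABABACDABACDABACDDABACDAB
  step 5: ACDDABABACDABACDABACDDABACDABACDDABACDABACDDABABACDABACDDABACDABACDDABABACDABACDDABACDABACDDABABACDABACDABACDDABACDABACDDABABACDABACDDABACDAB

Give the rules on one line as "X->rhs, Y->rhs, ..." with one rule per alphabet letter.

A->ACD, B->AB, C->D, D->AB

  step 2 ⇒ step 3: ACDDABABACDAB ⇒ ACD·D·AB·AB·ACD·AB·ACD·AB·ACD·D·AB·ACD·AB
    A ↦ ACD
    B ↦ AB
    C ↦ D
    D ↦ AB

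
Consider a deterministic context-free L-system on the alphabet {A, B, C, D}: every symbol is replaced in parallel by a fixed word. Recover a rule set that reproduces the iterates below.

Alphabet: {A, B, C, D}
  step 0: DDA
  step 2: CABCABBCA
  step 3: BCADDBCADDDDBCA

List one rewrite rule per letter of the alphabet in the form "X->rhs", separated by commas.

  step 2 ⇒ step 3: CABCABBCA ⇒ B·CA·DD·B·CA·DD·DD·B·CA
    A ↦ CA
    B ↦ DD
    C ↦ B
    D ↦ AC  (constrained at step 0)

A->CA, B->DD, C->B, D->AC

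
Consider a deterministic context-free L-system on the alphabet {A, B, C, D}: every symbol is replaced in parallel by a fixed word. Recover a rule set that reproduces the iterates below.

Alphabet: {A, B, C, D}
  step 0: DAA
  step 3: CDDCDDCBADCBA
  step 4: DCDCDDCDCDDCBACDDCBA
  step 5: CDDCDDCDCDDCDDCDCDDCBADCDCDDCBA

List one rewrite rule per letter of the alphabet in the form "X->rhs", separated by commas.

A->BA, B->C, C->D, D->CD

  step 4 ⇒ step 5: DCDCDDCDCDDCBACDDCBA ⇒ CD·D·CD·D·CD·CD·D·CD·D·CD·CD·D·C·BA·D·CD·CD·D·C·BA
    A ↦ BA
    B ↦ C
    C ↦ D
    D ↦ CD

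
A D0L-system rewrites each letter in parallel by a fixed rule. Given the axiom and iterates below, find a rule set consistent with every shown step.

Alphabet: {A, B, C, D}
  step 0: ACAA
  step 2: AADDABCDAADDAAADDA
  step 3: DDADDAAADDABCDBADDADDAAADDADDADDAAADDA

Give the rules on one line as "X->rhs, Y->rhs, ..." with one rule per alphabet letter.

  step 2 ⇒ step 3: AADDABCDAADDAAADDA ⇒ DDA·DDA·A·A·DDA·BCD·B·A·DDA·DDA·A·A·DDA·DDA·DDA·A·A·DDA
    A ↦ DDA
    B ↦ BCD
    C ↦ B
    D ↦ A

A->DDA, B->BCD, C->B, D->A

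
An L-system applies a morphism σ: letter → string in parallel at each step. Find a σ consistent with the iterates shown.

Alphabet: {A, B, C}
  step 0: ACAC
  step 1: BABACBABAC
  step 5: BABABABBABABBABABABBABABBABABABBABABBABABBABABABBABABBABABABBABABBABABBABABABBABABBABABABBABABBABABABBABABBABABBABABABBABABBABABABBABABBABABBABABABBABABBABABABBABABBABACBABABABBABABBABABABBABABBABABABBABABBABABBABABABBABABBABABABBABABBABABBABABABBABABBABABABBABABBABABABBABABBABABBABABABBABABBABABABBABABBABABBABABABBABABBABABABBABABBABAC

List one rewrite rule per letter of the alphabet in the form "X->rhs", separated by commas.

A->BAB, B->AB, C->AC

  step 0 ⇒ step 1: ACAC ⇒ BAB·AC·BAB·AC
    A ↦ BAB
    C ↦ AC
    B ↦ AB  (constrained at step 1)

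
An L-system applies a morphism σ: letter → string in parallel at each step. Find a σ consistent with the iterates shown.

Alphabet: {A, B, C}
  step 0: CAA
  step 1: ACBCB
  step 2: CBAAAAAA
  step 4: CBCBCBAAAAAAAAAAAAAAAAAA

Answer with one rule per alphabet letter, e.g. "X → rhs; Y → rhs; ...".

  step 1 ⇒ step 2: ACBCB ⇒ CB·A·AA·A·AA
    A ↦ CB
    B ↦ AA
    C ↦ A

A->CB, B->AA, C->A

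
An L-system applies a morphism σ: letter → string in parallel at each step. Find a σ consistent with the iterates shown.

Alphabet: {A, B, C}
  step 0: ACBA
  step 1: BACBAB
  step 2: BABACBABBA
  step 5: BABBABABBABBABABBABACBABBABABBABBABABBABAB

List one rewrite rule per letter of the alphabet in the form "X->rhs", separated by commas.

A->B, B->BA, C->AC

  step 1 ⇒ step 2: BACBAB ⇒ BA·B·AC·BA·B·BA
    A ↦ B
    B ↦ BA
    C ↦ AC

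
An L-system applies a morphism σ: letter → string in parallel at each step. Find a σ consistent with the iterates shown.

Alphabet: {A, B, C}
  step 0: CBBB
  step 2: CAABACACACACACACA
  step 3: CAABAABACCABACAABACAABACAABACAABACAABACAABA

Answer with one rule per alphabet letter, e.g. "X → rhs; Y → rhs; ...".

A->ABA, B->CC, C->CA

  step 2 ⇒ step 3: CAABACACACACACACA ⇒ CA·ABA·ABA·CC·ABA·CA·ABA·CA·ABA·CA·ABA·CA·ABA·CA·ABA·CA·ABA
    A ↦ ABA
    B ↦ CC
    C ↦ CA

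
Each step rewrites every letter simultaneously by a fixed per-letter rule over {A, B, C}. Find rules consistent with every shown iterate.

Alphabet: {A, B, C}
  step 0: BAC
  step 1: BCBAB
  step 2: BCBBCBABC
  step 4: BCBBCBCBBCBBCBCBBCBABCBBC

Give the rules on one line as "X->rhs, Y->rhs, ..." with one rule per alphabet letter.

  step 1 ⇒ step 2: BCBAB ⇒ BC·B·BC·BA·BC
    A ↦ BA
    B ↦ BC
    C ↦ B

A->BA, B->BC, C->B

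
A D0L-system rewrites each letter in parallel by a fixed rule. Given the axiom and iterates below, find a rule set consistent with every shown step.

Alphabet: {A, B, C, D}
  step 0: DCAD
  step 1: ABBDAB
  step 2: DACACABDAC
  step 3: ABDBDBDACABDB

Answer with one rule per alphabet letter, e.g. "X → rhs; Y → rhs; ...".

A->D, B->AC, C->B, D->AB

  step 2 ⇒ step 3: DACACABDAC ⇒ AB·D·B·D·B·D·AC·AB·D·B
    A ↦ D
    B ↦ AC
    C ↦ B
    D ↦ AB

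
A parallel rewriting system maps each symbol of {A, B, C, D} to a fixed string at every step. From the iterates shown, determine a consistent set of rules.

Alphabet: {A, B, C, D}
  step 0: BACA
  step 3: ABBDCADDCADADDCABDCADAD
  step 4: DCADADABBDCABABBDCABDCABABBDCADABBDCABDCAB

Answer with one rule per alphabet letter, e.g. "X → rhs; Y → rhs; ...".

  step 3 ⇒ step 4: ABBDCADDCADADDCABDCADAD ⇒ DC·AD·AD·AB·B·DC·AB·AB·B·DC·AB·DC·AB·AB·B·DC·AD·AB·B·DC·AB·DC·AB
    A ↦ DC
    B ↦ AD
    C ↦ B
    D ↦ AB

A->DC, B->AD, C->B, D->AB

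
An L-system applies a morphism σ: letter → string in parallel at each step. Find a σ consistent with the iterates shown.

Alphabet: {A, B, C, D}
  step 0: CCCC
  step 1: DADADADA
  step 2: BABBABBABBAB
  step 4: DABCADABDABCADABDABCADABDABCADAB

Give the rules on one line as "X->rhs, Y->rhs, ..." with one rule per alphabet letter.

  step 1 ⇒ step 2: DADADADA ⇒ BA·B·BA·B·BA·B·BA·B
    A ↦ B
    D ↦ BA
    B ↦ CA  (constrained at step 2)
  step 0 ⇒ step 1: CCCC ⇒ DA·DA·DA·DA
    C ↦ DA

A->B, B->CA, C->DA, D->BA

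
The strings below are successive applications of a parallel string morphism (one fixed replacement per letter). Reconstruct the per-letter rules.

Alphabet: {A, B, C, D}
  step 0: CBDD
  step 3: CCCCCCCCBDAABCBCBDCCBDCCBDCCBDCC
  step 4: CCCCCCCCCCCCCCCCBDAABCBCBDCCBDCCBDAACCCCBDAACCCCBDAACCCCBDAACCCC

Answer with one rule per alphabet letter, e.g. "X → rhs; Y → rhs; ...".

  step 3 ⇒ step 4: CCCCCCCCBDAABCBCBDCCBDCCBDCCBDCC ⇒ CC·CC·CC·CC·CC·CC·CC·CC·BD·AA·BC·BC·BD·CC·BD·CC·BD·AA·CC·CC·BD·AA·CC·CC·BD·AA·CC·CC·BD·AA·CC·CC
    A ↦ BC
    B ↦ BD
    C ↦ CC
    D ↦ AA

A->BC, B->BD, C->CC, D->AA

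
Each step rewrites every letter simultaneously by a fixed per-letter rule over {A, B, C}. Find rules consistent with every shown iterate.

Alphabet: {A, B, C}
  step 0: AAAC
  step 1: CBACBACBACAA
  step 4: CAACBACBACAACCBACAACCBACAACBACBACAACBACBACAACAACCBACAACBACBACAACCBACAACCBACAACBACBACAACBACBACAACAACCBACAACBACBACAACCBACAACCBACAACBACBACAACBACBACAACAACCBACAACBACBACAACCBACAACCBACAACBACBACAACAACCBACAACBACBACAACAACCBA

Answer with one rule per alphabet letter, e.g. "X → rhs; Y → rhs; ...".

A->CBA, B->C, C->CAA

  step 0 ⇒ step 1: AAAC ⇒ CBA·CBA·CBA·CAA
    A ↦ CBA
    C ↦ CAA
    B ↦ C  (constrained at step 1)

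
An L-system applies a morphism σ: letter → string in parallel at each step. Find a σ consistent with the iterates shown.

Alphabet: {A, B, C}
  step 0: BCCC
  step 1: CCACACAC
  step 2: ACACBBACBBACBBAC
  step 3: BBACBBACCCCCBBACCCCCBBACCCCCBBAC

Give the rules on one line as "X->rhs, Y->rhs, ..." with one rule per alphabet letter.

  step 2 ⇒ step 3: ACACBBACBBACBBAC ⇒ BB·AC·BB·AC·CC·CC·BB·AC·CC·CC·BB·AC·CC·CC·BB·AC
    A ↦ BB
    B ↦ CC
    C ↦ AC

A->BB, B->CC, C->AC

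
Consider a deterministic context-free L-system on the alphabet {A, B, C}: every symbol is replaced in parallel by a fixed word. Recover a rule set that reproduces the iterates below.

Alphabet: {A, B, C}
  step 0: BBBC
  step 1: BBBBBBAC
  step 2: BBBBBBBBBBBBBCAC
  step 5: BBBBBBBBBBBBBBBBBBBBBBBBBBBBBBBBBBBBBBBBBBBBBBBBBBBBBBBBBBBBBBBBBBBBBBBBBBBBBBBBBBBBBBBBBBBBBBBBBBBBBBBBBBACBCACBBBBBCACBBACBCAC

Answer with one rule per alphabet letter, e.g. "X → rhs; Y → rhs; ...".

  step 1 ⇒ step 2: BBBBBBAC ⇒ BB·BB·BB·BB·BB·BB·BC·AC
    A ↦ BC
    B ↦ BB
    C ↦ AC

A->BC, B->BB, C->AC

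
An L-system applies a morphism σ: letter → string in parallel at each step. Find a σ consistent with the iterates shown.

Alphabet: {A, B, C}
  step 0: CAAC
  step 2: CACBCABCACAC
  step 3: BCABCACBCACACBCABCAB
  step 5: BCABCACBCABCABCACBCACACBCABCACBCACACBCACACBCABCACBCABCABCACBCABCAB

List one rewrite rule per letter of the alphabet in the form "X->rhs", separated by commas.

  step 2 ⇒ step 3: CACBCABCACAC ⇒ B·CA·B·CAC·B·CA·CAC·B·CA·B·CA·B
    A ↦ CA
    B ↦ CAC
    C ↦ B

A->CA, B->CAC, C->B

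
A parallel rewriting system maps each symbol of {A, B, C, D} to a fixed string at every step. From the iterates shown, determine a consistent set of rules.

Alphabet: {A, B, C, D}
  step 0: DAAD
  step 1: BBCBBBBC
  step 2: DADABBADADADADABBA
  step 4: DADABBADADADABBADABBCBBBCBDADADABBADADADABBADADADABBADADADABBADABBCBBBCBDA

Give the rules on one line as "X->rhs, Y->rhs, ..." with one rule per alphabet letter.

A->B, B->DA, C->BBA, D->BBC

  step 1 ⇒ step 2: BBCBBBBC ⇒ DA·DA·BBA·DA·DA·DA·DA·BBA
    B ↦ DA
    C ↦ BBA
  step 0 ⇒ step 1: DAAD ⇒ BBC·B·B·BBC
    A ↦ B
  step 0 ⇒ step 1: DAAD ⇒ BBC·B·B·BBC
    D ↦ BBC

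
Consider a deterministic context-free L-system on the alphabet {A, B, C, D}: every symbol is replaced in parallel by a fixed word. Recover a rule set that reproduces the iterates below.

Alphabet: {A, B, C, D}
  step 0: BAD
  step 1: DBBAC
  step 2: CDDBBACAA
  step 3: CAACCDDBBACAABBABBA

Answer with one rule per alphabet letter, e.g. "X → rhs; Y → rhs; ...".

A->BBA, B->D, C->CAA, D->C

  step 2 ⇒ step 3: CDDBBACAA ⇒ CAA·C·C·D·D·BBA·CAA·BBA·BBA
    A ↦ BBA
    B ↦ D
    C ↦ CAA
    D ↦ C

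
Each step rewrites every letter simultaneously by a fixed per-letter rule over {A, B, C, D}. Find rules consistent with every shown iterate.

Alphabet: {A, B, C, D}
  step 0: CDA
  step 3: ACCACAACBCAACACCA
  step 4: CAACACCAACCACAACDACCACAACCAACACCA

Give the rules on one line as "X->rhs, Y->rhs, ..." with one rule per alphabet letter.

A->CA, B->D, C->AC, D->B

  step 3 ⇒ step 4: ACCACAACBCAACACCA ⇒ CA·AC·AC·CA·AC·CA·CA·AC·D·AC·CA·CA·AC·CA·AC·AC·CA
    A ↦ CA
    B ↦ D
    C ↦ AC
    D ↦ B  (constrained at step 0)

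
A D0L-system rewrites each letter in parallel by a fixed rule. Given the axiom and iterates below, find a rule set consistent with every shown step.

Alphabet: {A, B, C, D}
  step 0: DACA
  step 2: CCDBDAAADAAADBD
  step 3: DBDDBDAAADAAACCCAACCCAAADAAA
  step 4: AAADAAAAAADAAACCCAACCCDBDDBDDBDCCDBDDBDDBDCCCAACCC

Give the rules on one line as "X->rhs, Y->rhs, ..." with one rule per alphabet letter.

  step 3 ⇒ step 4: DBDDBDAAADAAACCCAACCCAAADAAA ⇒ AA·ADA·AA·AA·ADA·AA·C·C·C·AA·C·C·C·DBD·DBD·DBD·C·C·DBD·DBD·DBD·C·C·C·AA·C·C·C
    A ↦ C
    B ↦ ADA
    C ↦ DBD
    D ↦ AA

A->C, B->ADA, C->DBD, D->AA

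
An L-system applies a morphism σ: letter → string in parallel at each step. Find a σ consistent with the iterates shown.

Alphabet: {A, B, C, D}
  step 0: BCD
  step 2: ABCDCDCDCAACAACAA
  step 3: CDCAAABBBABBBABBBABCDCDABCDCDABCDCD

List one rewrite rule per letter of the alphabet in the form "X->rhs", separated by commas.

  step 2 ⇒ step 3: ABCDCDCDCAACAACAA ⇒ CD·CAA·AB·BB·AB·BB·AB·BB·AB·CD·CD·AB·CD·CD·AB·CD·CD
    A ↦ CD
    B ↦ CAA
    C ↦ AB
    D ↦ BB

A->CD, B->CAA, C->AB, D->BB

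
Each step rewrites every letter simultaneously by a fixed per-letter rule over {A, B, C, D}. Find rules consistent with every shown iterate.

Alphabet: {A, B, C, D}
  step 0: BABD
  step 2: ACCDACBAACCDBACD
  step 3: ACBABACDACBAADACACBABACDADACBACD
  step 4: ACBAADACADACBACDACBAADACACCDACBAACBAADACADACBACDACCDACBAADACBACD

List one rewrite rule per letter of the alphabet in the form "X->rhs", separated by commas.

  step 3 ⇒ step 4: ACBABACDACBAADACACBABACDADACBACD ⇒ AC·BA·AD·AC·AD·AC·BA·CD·AC·BA·AD·AC·AC·CD·AC·BA·AC·BA·AD·AC·AD·AC·BA·CD·AC·CD·AC·BA·AD·AC·BA·CD
    A ↦ AC
    B ↦ AD
    C ↦ BA
    D ↦ CD

A->AC, B->AD, C->BA, D->CD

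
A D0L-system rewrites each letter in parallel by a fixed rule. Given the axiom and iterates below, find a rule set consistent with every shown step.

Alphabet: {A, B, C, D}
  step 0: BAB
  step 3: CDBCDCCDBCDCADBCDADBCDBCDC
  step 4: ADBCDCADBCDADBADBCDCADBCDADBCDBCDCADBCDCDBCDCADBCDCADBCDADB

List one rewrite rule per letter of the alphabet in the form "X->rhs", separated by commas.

  step 3 ⇒ step 4: CDBCDCCDBCDCADBCDADBCDBCDC ⇒ ADB·CD·C·ADB·CD·ADB·ADB·CD·C·ADB·CD·ADB·CDB·CD·C·ADB·CD·CDB·CD·C·ADB·CD·C·ADB·CD·ADB
    A ↦ CDB
    B ↦ C
    C ↦ ADB
    D ↦ CD

A->CDB, B->C, C->ADB, D->CD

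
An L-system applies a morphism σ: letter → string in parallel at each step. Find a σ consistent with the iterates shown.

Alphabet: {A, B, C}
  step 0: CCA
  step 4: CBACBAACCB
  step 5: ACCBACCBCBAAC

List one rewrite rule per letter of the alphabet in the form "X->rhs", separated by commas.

  step 4 ⇒ step 5: CBACBAACCB ⇒ A·C·CB·A·C·CB·CB·A·A·C
    A ↦ CB
    B ↦ C
    C ↦ A

A->CB, B->C, C->A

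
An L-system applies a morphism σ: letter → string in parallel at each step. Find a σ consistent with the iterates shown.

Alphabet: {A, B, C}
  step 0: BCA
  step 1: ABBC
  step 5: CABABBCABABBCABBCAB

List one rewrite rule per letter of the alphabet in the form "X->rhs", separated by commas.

  step 0 ⇒ step 1: BCA ⇒ AB·B·C
    A ↦ C
    B ↦ AB
    C ↦ B

A->C, B->AB, C->B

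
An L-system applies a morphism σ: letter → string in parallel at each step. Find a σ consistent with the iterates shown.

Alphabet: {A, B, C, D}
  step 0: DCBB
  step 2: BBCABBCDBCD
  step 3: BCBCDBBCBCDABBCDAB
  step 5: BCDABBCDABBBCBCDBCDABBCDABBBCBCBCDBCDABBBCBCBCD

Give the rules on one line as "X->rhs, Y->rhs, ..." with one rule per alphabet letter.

  step 2 ⇒ step 3: BBCABBCDBCD ⇒ BC·BC·D·B·BC·BC·D·AB·BC·D·AB
    A ↦ B
    B ↦ BC
    C ↦ D
    D ↦ AB

A->B, B->BC, C->D, D->AB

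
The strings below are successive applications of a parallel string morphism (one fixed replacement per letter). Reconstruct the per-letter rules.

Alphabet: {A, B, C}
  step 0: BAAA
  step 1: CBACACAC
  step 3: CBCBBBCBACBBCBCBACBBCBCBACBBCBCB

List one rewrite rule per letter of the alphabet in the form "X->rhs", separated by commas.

  step 0 ⇒ step 1: BAAA ⇒ CB·AC·AC·AC
    A ↦ AC
    B ↦ CB
    C ↦ BB  (constrained at step 1)

A->AC, B->CB, C->BB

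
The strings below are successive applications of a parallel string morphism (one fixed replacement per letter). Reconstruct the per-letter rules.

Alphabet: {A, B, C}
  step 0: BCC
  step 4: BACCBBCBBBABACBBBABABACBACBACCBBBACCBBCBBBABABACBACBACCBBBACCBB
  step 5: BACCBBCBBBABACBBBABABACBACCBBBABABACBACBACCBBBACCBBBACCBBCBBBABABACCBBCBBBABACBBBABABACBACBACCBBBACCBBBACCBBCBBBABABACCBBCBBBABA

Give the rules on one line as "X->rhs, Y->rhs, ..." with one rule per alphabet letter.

  step 4 ⇒ step 5: BACCBBCBBBABACBBBABABACBACBACCBBBACCBBCBBBABABACBACBACCBBBACCBB ⇒ BA·C·CBB·CBB·BA·BA·CBB·BA·BA·BA·C·BA·C·CBB·BA·BA·BA·C·BA·C·BA·C·CBB·BA·C·CBB·BA·C·CBB·CBB·BA·BA·BA·C·CBB·CBB·BA·BA·CBB·BA·BA·BA·C·BA·C·BA·C·CBB·BA·C·CBB·BA·C·CBB·CBB·BA·BA·BA·C·CBB·CBB·BA·BA
    A ↦ C
    B ↦ BA
    C ↦ CBB

A->C, B->BA, C->CBB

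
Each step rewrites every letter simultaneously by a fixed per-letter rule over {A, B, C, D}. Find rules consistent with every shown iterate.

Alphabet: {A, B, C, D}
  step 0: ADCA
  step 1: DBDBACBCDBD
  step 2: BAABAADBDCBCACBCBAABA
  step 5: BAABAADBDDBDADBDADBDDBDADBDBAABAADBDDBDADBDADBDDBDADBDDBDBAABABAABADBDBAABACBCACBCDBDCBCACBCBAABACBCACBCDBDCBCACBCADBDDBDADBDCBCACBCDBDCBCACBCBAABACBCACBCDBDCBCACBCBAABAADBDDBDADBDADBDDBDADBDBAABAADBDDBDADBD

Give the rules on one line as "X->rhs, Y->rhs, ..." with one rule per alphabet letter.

A->DBD, B->A, C->CBC, D->BA

  step 1 ⇒ step 2: DBDBACBCDBD ⇒ BA·A·BA·A·DBD·CBC·A·CBC·BA·A·BA
    A ↦ DBD
    B ↦ A
    C ↦ CBC
    D ↦ BA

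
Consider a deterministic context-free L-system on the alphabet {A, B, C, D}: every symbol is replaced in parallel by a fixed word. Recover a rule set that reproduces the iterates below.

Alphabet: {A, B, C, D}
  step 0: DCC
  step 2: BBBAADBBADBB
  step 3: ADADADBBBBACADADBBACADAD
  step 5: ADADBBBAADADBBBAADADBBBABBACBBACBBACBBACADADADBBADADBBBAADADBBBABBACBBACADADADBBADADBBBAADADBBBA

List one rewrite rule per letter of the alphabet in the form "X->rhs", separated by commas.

A->BB, B->AD, C->BA, D->AC

  step 2 ⇒ step 3: BBBAADBBADBB ⇒ AD·AD·AD·BB·BB·AC·AD·AD·BB·AC·AD·AD
    A ↦ BB
    B ↦ AD
    D ↦ AC
    C ↦ BA  (constrained at step 0)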